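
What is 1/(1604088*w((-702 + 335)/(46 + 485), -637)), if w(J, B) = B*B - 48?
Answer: 1/650812187448 ≈ 1.5365e-12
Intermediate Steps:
w(J, B) = -48 + B² (w(J, B) = B² - 48 = -48 + B²)
1/(1604088*w((-702 + 335)/(46 + 485), -637)) = 1/(1604088*(-48 + (-637)²)) = 1/(1604088*(-48 + 405769)) = (1/1604088)/405721 = (1/1604088)*(1/405721) = 1/650812187448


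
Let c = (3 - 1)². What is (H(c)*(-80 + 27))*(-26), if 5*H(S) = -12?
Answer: -16536/5 ≈ -3307.2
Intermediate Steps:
c = 4 (c = 2² = 4)
H(S) = -12/5 (H(S) = (⅕)*(-12) = -12/5)
(H(c)*(-80 + 27))*(-26) = -12*(-80 + 27)/5*(-26) = -12/5*(-53)*(-26) = (636/5)*(-26) = -16536/5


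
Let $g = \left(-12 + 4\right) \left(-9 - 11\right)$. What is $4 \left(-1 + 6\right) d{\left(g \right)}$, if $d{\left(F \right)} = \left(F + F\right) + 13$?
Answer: $6660$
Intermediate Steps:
$g = 160$ ($g = \left(-8\right) \left(-20\right) = 160$)
$d{\left(F \right)} = 13 + 2 F$ ($d{\left(F \right)} = 2 F + 13 = 13 + 2 F$)
$4 \left(-1 + 6\right) d{\left(g \right)} = 4 \left(-1 + 6\right) \left(13 + 2 \cdot 160\right) = 4 \cdot 5 \left(13 + 320\right) = 20 \cdot 333 = 6660$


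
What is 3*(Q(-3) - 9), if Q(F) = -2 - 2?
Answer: -39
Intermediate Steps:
Q(F) = -4
3*(Q(-3) - 9) = 3*(-4 - 9) = 3*(-13) = -39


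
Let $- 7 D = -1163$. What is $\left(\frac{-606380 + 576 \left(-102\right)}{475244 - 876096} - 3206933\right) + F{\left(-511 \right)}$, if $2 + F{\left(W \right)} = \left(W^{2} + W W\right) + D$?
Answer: $- \frac{1883170265563}{701491} \approx -2.6845 \cdot 10^{6}$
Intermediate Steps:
$D = \frac{1163}{7}$ ($D = \left(- \frac{1}{7}\right) \left(-1163\right) = \frac{1163}{7} \approx 166.14$)
$F{\left(W \right)} = \frac{1149}{7} + 2 W^{2}$ ($F{\left(W \right)} = -2 + \left(\left(W^{2} + W W\right) + \frac{1163}{7}\right) = -2 + \left(\left(W^{2} + W^{2}\right) + \frac{1163}{7}\right) = -2 + \left(2 W^{2} + \frac{1163}{7}\right) = -2 + \left(\frac{1163}{7} + 2 W^{2}\right) = \frac{1149}{7} + 2 W^{2}$)
$\left(\frac{-606380 + 576 \left(-102\right)}{475244 - 876096} - 3206933\right) + F{\left(-511 \right)} = \left(\frac{-606380 + 576 \left(-102\right)}{475244 - 876096} - 3206933\right) + \left(\frac{1149}{7} + 2 \left(-511\right)^{2}\right) = \left(\frac{-606380 - 58752}{-400852} - 3206933\right) + \left(\frac{1149}{7} + 2 \cdot 261121\right) = \left(\left(-665132\right) \left(- \frac{1}{400852}\right) - 3206933\right) + \left(\frac{1149}{7} + 522242\right) = \left(\frac{166283}{100213} - 3206933\right) + \frac{3656843}{7} = - \frac{321376210446}{100213} + \frac{3656843}{7} = - \frac{1883170265563}{701491}$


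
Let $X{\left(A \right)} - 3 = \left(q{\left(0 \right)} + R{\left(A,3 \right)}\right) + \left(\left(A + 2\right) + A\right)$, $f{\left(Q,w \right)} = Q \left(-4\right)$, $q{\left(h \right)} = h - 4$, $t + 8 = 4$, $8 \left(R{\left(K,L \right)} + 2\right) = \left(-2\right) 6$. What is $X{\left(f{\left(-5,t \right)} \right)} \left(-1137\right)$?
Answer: $- \frac{85275}{2} \approx -42638.0$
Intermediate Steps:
$R{\left(K,L \right)} = - \frac{7}{2}$ ($R{\left(K,L \right)} = -2 + \frac{\left(-2\right) 6}{8} = -2 + \frac{1}{8} \left(-12\right) = -2 - \frac{3}{2} = - \frac{7}{2}$)
$t = -4$ ($t = -8 + 4 = -4$)
$q{\left(h \right)} = -4 + h$ ($q{\left(h \right)} = h - 4 = -4 + h$)
$f{\left(Q,w \right)} = - 4 Q$
$X{\left(A \right)} = - \frac{5}{2} + 2 A$ ($X{\left(A \right)} = 3 + \left(\left(\left(-4 + 0\right) - \frac{7}{2}\right) + \left(\left(A + 2\right) + A\right)\right) = 3 + \left(\left(-4 - \frac{7}{2}\right) + \left(\left(2 + A\right) + A\right)\right) = 3 + \left(- \frac{15}{2} + \left(2 + 2 A\right)\right) = 3 + \left(- \frac{11}{2} + 2 A\right) = - \frac{5}{2} + 2 A$)
$X{\left(f{\left(-5,t \right)} \right)} \left(-1137\right) = \left(- \frac{5}{2} + 2 \left(\left(-4\right) \left(-5\right)\right)\right) \left(-1137\right) = \left(- \frac{5}{2} + 2 \cdot 20\right) \left(-1137\right) = \left(- \frac{5}{2} + 40\right) \left(-1137\right) = \frac{75}{2} \left(-1137\right) = - \frac{85275}{2}$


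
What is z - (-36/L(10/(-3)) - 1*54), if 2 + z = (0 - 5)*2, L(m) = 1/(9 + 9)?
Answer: 690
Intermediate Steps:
L(m) = 1/18
z = -12 (z = -2 + (0 - 5)*2 = -2 - 5*2 = -2 - 10 = -12)
z - (-36/L(10/(-3)) - 1*54) = -12 - (-36/1/18 - 1*54) = -12 - (-36*18 - 54) = -12 - (-648 - 54) = -12 - 1*(-702) = -12 + 702 = 690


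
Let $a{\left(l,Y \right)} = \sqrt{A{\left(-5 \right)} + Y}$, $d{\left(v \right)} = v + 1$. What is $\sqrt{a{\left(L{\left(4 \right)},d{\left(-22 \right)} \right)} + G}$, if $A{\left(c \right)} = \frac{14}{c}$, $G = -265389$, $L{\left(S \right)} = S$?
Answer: $\frac{\sqrt{-6634725 + 5 i \sqrt{595}}}{5} \approx 0.004735 + 515.16 i$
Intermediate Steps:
$d{\left(v \right)} = 1 + v$
$a{\left(l,Y \right)} = \sqrt{- \frac{14}{5} + Y}$ ($a{\left(l,Y \right)} = \sqrt{\frac{14}{-5} + Y} = \sqrt{14 \left(- \frac{1}{5}\right) + Y} = \sqrt{- \frac{14}{5} + Y}$)
$\sqrt{a{\left(L{\left(4 \right)},d{\left(-22 \right)} \right)} + G} = \sqrt{\frac{\sqrt{-70 + 25 \left(1 - 22\right)}}{5} - 265389} = \sqrt{\frac{\sqrt{-70 + 25 \left(-21\right)}}{5} - 265389} = \sqrt{\frac{\sqrt{-70 - 525}}{5} - 265389} = \sqrt{\frac{\sqrt{-595}}{5} - 265389} = \sqrt{\frac{i \sqrt{595}}{5} - 265389} = \sqrt{-265389 + \frac{i \sqrt{595}}{5}}$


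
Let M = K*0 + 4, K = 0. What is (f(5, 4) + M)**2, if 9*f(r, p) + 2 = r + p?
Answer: 1849/81 ≈ 22.827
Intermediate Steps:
f(r, p) = -2/9 + p/9 + r/9 (f(r, p) = -2/9 + (r + p)/9 = -2/9 + (p + r)/9 = -2/9 + (p/9 + r/9) = -2/9 + p/9 + r/9)
M = 4 (M = 0*0 + 4 = 0 + 4 = 4)
(f(5, 4) + M)**2 = ((-2/9 + (1/9)*4 + (1/9)*5) + 4)**2 = ((-2/9 + 4/9 + 5/9) + 4)**2 = (7/9 + 4)**2 = (43/9)**2 = 1849/81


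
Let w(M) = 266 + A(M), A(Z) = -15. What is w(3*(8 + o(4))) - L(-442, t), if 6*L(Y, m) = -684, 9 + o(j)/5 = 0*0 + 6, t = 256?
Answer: 365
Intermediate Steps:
o(j) = -15 (o(j) = -45 + 5*(0*0 + 6) = -45 + 5*(0 + 6) = -45 + 5*6 = -45 + 30 = -15)
L(Y, m) = -114 (L(Y, m) = (1/6)*(-684) = -114)
w(M) = 251 (w(M) = 266 - 15 = 251)
w(3*(8 + o(4))) - L(-442, t) = 251 - 1*(-114) = 251 + 114 = 365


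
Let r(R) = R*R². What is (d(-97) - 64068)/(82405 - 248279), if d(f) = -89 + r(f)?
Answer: 488415/82937 ≈ 5.8890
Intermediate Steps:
r(R) = R³
d(f) = -89 + f³
(d(-97) - 64068)/(82405 - 248279) = ((-89 + (-97)³) - 64068)/(82405 - 248279) = ((-89 - 912673) - 64068)/(-165874) = (-912762 - 64068)*(-1/165874) = -976830*(-1/165874) = 488415/82937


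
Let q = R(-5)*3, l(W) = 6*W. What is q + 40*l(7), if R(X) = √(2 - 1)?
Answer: 1683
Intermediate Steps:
R(X) = 1 (R(X) = √1 = 1)
q = 3 (q = 1*3 = 3)
q + 40*l(7) = 3 + 40*(6*7) = 3 + 40*42 = 3 + 1680 = 1683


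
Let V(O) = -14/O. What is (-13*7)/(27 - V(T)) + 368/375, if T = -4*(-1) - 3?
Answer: -19037/15375 ≈ -1.2382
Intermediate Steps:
T = 1 (T = 4 - 3 = 1)
(-13*7)/(27 - V(T)) + 368/375 = (-13*7)/(27 - (-14)/1) + 368/375 = -91/(27 - (-14)) + 368*(1/375) = -91/(27 - 1*(-14)) + 368/375 = -91/(27 + 14) + 368/375 = -91/41 + 368/375 = -19037/15375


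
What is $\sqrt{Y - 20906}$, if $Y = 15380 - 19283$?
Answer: $i \sqrt{24809} \approx 157.51 i$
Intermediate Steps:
$Y = -3903$ ($Y = 15380 - 19283 = -3903$)
$\sqrt{Y - 20906} = \sqrt{-3903 - 20906} = \sqrt{-24809} = i \sqrt{24809}$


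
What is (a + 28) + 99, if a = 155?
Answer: 282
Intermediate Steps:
(a + 28) + 99 = (155 + 28) + 99 = 183 + 99 = 282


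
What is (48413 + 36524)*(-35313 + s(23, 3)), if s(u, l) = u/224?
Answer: -671859229393/224 ≈ -2.9994e+9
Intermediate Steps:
s(u, l) = u/224 (s(u, l) = u*(1/224) = u/224)
(48413 + 36524)*(-35313 + s(23, 3)) = (48413 + 36524)*(-35313 + (1/224)*23) = 84937*(-35313 + 23/224) = 84937*(-7910089/224) = -671859229393/224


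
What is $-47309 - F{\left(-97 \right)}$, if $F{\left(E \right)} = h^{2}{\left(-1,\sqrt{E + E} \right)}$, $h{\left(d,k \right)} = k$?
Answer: $-47115$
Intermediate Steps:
$F{\left(E \right)} = 2 E$ ($F{\left(E \right)} = \left(\sqrt{E + E}\right)^{2} = \left(\sqrt{2 E}\right)^{2} = \left(\sqrt{2} \sqrt{E}\right)^{2} = 2 E$)
$-47309 - F{\left(-97 \right)} = -47309 - 2 \left(-97\right) = -47309 - -194 = -47309 + 194 = -47115$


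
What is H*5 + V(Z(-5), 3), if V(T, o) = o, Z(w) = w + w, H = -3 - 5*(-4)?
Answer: 88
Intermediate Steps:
H = 17 (H = -3 + 20 = 17)
Z(w) = 2*w
H*5 + V(Z(-5), 3) = 17*5 + 3 = 85 + 3 = 88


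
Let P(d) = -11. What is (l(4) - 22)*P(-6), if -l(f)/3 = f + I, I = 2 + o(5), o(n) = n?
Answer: 605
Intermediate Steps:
I = 7 (I = 2 + 5 = 7)
l(f) = -21 - 3*f (l(f) = -3*(f + 7) = -3*(7 + f) = -21 - 3*f)
(l(4) - 22)*P(-6) = ((-21 - 3*4) - 22)*(-11) = ((-21 - 12) - 22)*(-11) = (-33 - 22)*(-11) = -55*(-11) = 605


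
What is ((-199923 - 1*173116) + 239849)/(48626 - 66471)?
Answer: 26638/3569 ≈ 7.4637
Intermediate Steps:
((-199923 - 1*173116) + 239849)/(48626 - 66471) = ((-199923 - 173116) + 239849)/(-17845) = (-373039 + 239849)*(-1/17845) = -133190*(-1/17845) = 26638/3569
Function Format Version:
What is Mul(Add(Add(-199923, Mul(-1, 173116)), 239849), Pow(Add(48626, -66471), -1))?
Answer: Rational(26638, 3569) ≈ 7.4637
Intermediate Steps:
Mul(Add(Add(-199923, Mul(-1, 173116)), 239849), Pow(Add(48626, -66471), -1)) = Mul(Add(Add(-199923, -173116), 239849), Pow(-17845, -1)) = Mul(Add(-373039, 239849), Rational(-1, 17845)) = Mul(-133190, Rational(-1, 17845)) = Rational(26638, 3569)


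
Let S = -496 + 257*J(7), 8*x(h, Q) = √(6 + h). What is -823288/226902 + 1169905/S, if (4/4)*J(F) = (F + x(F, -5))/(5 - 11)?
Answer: -81322787797732924/55151608004571 + 4810649360*√13/486127121 ≈ -1438.9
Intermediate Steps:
x(h, Q) = √(6 + h)/8
J(F) = -F/6 - √(6 + F)/48 (J(F) = (F + √(6 + F)/8)/(5 - 11) = (F + √(6 + F)/8)/(-6) = (F + √(6 + F)/8)*(-⅙) = -F/6 - √(6 + F)/48)
S = -4775/6 - 257*√13/48 (S = -496 + 257*(-⅙*7 - √(6 + 7)/48) = -496 + 257*(-7/6 - √13/48) = -496 + (-1799/6 - 257*√13/48) = -4775/6 - 257*√13/48 ≈ -815.14)
-823288/226902 + 1169905/S = -823288/226902 + 1169905/(-4775/6 - 257*√13/48) = -823288*1/226902 + 1169905/(-4775/6 - 257*√13/48) = -411644/113451 + 1169905/(-4775/6 - 257*√13/48)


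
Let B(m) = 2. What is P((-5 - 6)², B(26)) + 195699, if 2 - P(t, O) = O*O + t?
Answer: 195576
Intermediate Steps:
P(t, O) = 2 - t - O² (P(t, O) = 2 - (O*O + t) = 2 - (O² + t) = 2 - (t + O²) = 2 + (-t - O²) = 2 - t - O²)
P((-5 - 6)², B(26)) + 195699 = (2 - (-5 - 6)² - 1*2²) + 195699 = (2 - 1*(-11)² - 1*4) + 195699 = (2 - 1*121 - 4) + 195699 = (2 - 121 - 4) + 195699 = -123 + 195699 = 195576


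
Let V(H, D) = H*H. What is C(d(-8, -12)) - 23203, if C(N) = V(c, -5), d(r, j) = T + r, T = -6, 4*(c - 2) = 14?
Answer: -92691/4 ≈ -23173.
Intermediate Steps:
c = 11/2 (c = 2 + (¼)*14 = 2 + 7/2 = 11/2 ≈ 5.5000)
d(r, j) = -6 + r
V(H, D) = H²
C(N) = 121/4 (C(N) = (11/2)² = 121/4)
C(d(-8, -12)) - 23203 = 121/4 - 23203 = -92691/4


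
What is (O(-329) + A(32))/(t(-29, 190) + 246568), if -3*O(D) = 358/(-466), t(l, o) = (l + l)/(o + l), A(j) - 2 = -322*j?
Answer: -1159347959/27748475610 ≈ -0.041781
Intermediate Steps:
A(j) = 2 - 322*j
t(l, o) = 2*l/(l + o) (t(l, o) = (2*l)/(l + o) = 2*l/(l + o))
O(D) = 179/699 (O(D) = -358/(3*(-466)) = -358*(-1)/(3*466) = -⅓*(-179/233) = 179/699)
(O(-329) + A(32))/(t(-29, 190) + 246568) = (179/699 + (2 - 322*32))/(2*(-29)/(-29 + 190) + 246568) = (179/699 + (2 - 10304))/(2*(-29)/161 + 246568) = (179/699 - 10302)/(2*(-29)*(1/161) + 246568) = -7200919/(699*(-58/161 + 246568)) = -7200919/(699*39697390/161) = -7200919/699*161/39697390 = -1159347959/27748475610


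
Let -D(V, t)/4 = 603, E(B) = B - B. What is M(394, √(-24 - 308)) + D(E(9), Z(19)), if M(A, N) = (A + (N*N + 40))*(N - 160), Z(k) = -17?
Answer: -18732 + 204*I*√83 ≈ -18732.0 + 1858.5*I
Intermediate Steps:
E(B) = 0
D(V, t) = -2412 (D(V, t) = -4*603 = -2412)
M(A, N) = (-160 + N)*(40 + A + N²) (M(A, N) = (A + (N² + 40))*(-160 + N) = (A + (40 + N²))*(-160 + N) = (40 + A + N²)*(-160 + N) = (-160 + N)*(40 + A + N²))
M(394, √(-24 - 308)) + D(E(9), Z(19)) = (-6400 + (√(-24 - 308))³ - 160*394 - 160*(√(-24 - 308))² + 40*√(-24 - 308) + 394*√(-24 - 308)) - 2412 = (-6400 + (√(-332))³ - 63040 - 160*(√(-332))² + 40*√(-332) + 394*√(-332)) - 2412 = (-6400 + (2*I*√83)³ - 63040 - 160*(2*I*√83)² + 40*(2*I*√83) + 394*(2*I*√83)) - 2412 = (-6400 - 664*I*√83 - 63040 - 160*(-332) + 80*I*√83 + 788*I*√83) - 2412 = (-6400 - 664*I*√83 - 63040 + 53120 + 80*I*√83 + 788*I*√83) - 2412 = (-16320 + 204*I*√83) - 2412 = -18732 + 204*I*√83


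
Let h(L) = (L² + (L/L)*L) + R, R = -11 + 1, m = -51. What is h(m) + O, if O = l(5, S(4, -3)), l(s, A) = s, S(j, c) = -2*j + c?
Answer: 2545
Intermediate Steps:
S(j, c) = c - 2*j
O = 5
R = -10
h(L) = -10 + L + L² (h(L) = (L² + (L/L)*L) - 10 = (L² + 1*L) - 10 = (L² + L) - 10 = (L + L²) - 10 = -10 + L + L²)
h(m) + O = (-10 - 51 + (-51)²) + 5 = (-10 - 51 + 2601) + 5 = 2540 + 5 = 2545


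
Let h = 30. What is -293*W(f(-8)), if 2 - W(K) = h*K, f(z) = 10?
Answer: 87314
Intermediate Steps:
W(K) = 2 - 30*K
-293*W(f(-8)) = -293*(2 - 30*10) = -293*(2 - 300) = -293*(-298) = 87314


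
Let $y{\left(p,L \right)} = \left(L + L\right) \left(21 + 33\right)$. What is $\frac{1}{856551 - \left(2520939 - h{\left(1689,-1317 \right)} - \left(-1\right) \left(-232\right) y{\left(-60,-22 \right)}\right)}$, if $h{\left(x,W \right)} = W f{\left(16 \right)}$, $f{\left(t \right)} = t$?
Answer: $- \frac{1}{2236692} \approx -4.4709 \cdot 10^{-7}$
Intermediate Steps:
$h{\left(x,W \right)} = 16 W$ ($h{\left(x,W \right)} = W 16 = 16 W$)
$y{\left(p,L \right)} = 108 L$ ($y{\left(p,L \right)} = 2 L 54 = 108 L$)
$\frac{1}{856551 - \left(2520939 - h{\left(1689,-1317 \right)} - \left(-1\right) \left(-232\right) y{\left(-60,-22 \right)}\right)} = \frac{1}{856551 - \left(2542011 - \left(-1\right) \left(-232\right) 108 \left(-22\right)\right)} = \frac{1}{856551 + \left(\left(232 \left(-2376\right) - 21072\right) - 2520939\right)} = \frac{1}{856551 - 3093243} = \frac{1}{-2236692} = - \frac{1}{2236692}$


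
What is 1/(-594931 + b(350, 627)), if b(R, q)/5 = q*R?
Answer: 1/502319 ≈ 1.9908e-6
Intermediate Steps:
b(R, q) = 5*R*q (b(R, q) = 5*(q*R) = 5*(R*q) = 5*R*q)
1/(-594931 + b(350, 627)) = 1/(-594931 + 5*350*627) = 1/(-594931 + 1097250) = 1/502319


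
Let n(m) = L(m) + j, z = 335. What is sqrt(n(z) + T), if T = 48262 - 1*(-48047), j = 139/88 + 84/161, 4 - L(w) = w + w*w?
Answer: 5*I*sqrt(665484622)/1012 ≈ 127.46*I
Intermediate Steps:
L(w) = 4 - w - w**2 (L(w) = 4 - (w + w*w) = 4 - (w + w**2) = 4 + (-w - w**2) = 4 - w - w**2)
j = 4253/2024 (j = 139*(1/88) + 84*(1/161) = 139/88 + 12/23 = 4253/2024 ≈ 2.1013)
T = 96309 (T = 48262 + 48047 = 96309)
n(m) = 12349/2024 - m - m**2 (n(m) = (4 - m - m**2) + 4253/2024 = 12349/2024 - m - m**2)
sqrt(n(z) + T) = sqrt((12349/2024 - 1*335 - 1*335**2) + 96309) = sqrt((12349/2024 - 335 - 1*112225) + 96309) = sqrt((12349/2024 - 335 - 112225) + 96309) = sqrt(-227809091/2024 + 96309) = sqrt(-32879675/2024) = 5*I*sqrt(665484622)/1012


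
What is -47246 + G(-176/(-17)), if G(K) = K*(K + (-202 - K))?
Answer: -838734/17 ≈ -49337.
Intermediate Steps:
G(K) = -202*K (G(K) = K*(-202) = -202*K)
-47246 + G(-176/(-17)) = -47246 - (-35552)/(-17) = -47246 - (-35552)*(-1)/17 = -47246 - 202*176/17 = -47246 - 35552/17 = -838734/17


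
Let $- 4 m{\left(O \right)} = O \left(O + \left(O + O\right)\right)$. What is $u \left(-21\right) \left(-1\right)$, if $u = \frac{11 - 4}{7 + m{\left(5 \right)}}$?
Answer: $- \frac{588}{47} \approx -12.511$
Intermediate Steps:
$m{\left(O \right)} = - \frac{3 O^{2}}{4}$ ($m{\left(O \right)} = - \frac{O \left(O + \left(O + O\right)\right)}{4} = - \frac{O \left(O + 2 O\right)}{4} = - \frac{O 3 O}{4} = - \frac{3 O^{2}}{4}$)
$u = - \frac{28}{47}$ ($u = \frac{11 - 4}{7 - \frac{3 \cdot 5^{2}}{4}} = \frac{7}{7 - \frac{75}{4}} = \frac{7}{- \frac{47}{4}} = 7 \left(- \frac{4}{47}\right) = - \frac{28}{47} \approx -0.59575$)
$u \left(-21\right) \left(-1\right) = \left(- \frac{28}{47}\right) \left(-21\right) \left(-1\right) = \frac{588}{47} \left(-1\right) = - \frac{588}{47}$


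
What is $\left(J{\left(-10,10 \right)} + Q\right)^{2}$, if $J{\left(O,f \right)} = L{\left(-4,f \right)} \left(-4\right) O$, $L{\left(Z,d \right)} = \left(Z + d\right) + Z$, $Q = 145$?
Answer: $50625$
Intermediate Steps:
$L{\left(Z,d \right)} = d + 2 Z$
$J{\left(O,f \right)} = O \left(32 - 4 f\right)$ ($J{\left(O,f \right)} = \left(f + 2 \left(-4\right)\right) \left(-4\right) O = \left(f - 8\right) \left(-4\right) O = \left(-8 + f\right) \left(-4\right) O = \left(32 - 4 f\right) O = O \left(32 - 4 f\right)$)
$\left(J{\left(-10,10 \right)} + Q\right)^{2} = \left(4 \left(-10\right) \left(8 - 10\right) + 145\right)^{2} = \left(4 \left(-10\right) \left(-2\right) + 145\right)^{2} = \left(80 + 145\right)^{2} = 225^{2} = 50625$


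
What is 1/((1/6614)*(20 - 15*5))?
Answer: -6614/55 ≈ -120.25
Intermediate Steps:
1/((1/6614)*(20 - 15*5)) = 1/((1/6614)*(20 - 75)) = 6614/(-55) = 6614*(-1/55) = -6614/55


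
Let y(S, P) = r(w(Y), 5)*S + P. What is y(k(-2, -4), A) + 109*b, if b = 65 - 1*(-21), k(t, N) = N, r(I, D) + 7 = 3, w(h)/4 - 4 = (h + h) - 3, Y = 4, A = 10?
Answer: 9400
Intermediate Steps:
w(h) = 4 + 8*h (w(h) = 16 + 4*((h + h) - 3) = 16 + 4*(2*h - 3) = 16 + 4*(-3 + 2*h) = 16 + (-12 + 8*h) = 4 + 8*h)
r(I, D) = -4 (r(I, D) = -7 + 3 = -4)
b = 86 (b = 65 + 21 = 86)
y(S, P) = P - 4*S (y(S, P) = -4*S + P = P - 4*S)
y(k(-2, -4), A) + 109*b = (10 - 4*(-4)) + 109*86 = (10 + 16) + 9374 = 26 + 9374 = 9400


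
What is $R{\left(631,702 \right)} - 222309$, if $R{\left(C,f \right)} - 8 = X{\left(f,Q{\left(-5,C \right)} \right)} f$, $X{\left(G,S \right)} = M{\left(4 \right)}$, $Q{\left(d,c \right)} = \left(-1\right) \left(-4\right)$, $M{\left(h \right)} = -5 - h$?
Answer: $-228619$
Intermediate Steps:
$Q{\left(d,c \right)} = 4$
$X{\left(G,S \right)} = -9$ ($X{\left(G,S \right)} = -5 - 4 = -9$)
$R{\left(C,f \right)} = 8 - 9 f$
$R{\left(631,702 \right)} - 222309 = \left(8 - 6318\right) - 222309 = -6310 - 222309 = -228619$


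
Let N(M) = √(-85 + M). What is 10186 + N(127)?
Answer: 10186 + √42 ≈ 10192.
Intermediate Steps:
10186 + N(127) = 10186 + √(-85 + 127) = 10186 + √42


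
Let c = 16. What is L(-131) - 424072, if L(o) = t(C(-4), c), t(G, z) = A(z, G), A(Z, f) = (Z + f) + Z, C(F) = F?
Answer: -424044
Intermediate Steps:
A(Z, f) = f + 2*Z
t(G, z) = G + 2*z
L(o) = 28 (L(o) = -4 + 2*16 = -4 + 32 = 28)
L(-131) - 424072 = 28 - 424072 = -424044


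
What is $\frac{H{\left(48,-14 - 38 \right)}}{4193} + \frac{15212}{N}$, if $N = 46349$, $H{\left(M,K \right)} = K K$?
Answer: $\frac{189111612}{194341357} \approx 0.97309$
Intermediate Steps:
$H{\left(M,K \right)} = K^{2}$
$\frac{H{\left(48,-14 - 38 \right)}}{4193} + \frac{15212}{N} = \frac{\left(-14 - 38\right)^{2}}{4193} + \frac{15212}{46349} = \left(-52\right)^{2} \cdot \frac{1}{4193} + 15212 \cdot \frac{1}{46349} = 2704 \cdot \frac{1}{4193} + \frac{15212}{46349} = \frac{2704}{4193} + \frac{15212}{46349} = \frac{189111612}{194341357}$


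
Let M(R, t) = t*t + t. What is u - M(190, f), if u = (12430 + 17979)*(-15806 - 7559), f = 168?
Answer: -710534677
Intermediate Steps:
M(R, t) = t + t² (M(R, t) = t² + t = t + t²)
u = -710506285 (u = 30409*(-23365) = -710506285)
u - M(190, f) = -710506285 - 168*(1 + 168) = -710506285 - 168*169 = -710506285 - 1*28392 = -710506285 - 28392 = -710534677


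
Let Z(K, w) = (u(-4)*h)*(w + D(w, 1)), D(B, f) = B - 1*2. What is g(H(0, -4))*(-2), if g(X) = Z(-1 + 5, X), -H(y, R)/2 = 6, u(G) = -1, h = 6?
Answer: -312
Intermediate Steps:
D(B, f) = -2 + B (D(B, f) = B - 2 = -2 + B)
H(y, R) = -12 (H(y, R) = -2*6 = -12)
Z(K, w) = 12 - 12*w (Z(K, w) = (-1*6)*(w + (-2 + w)) = -6*(-2 + 2*w) = 12 - 12*w)
g(X) = 12 - 12*X
g(H(0, -4))*(-2) = (12 - 12*(-12))*(-2) = (12 + 144)*(-2) = 156*(-2) = -312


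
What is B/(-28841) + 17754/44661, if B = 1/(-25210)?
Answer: 4302868982867/10824063928070 ≈ 0.39753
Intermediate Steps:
B = -1/25210 ≈ -3.9667e-5
B/(-28841) + 17754/44661 = -1/25210/(-28841) + 17754/44661 = -1/25210*(-1/28841) + 17754*(1/44661) = 1/727081610 + 5918/14887 = 4302868982867/10824063928070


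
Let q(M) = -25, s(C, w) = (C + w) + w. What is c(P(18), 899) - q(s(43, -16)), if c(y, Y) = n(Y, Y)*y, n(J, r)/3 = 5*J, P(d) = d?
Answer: 242755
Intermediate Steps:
s(C, w) = C + 2*w
n(J, r) = 15*J (n(J, r) = 3*(5*J) = 15*J)
c(y, Y) = 15*Y*y (c(y, Y) = (15*Y)*y = 15*Y*y)
c(P(18), 899) - q(s(43, -16)) = 15*899*18 - 1*(-25) = 242730 + 25 = 242755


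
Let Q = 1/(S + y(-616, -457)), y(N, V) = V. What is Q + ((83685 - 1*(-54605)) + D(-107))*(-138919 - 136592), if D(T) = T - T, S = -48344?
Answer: -1859338410488191/48801 ≈ -3.8100e+10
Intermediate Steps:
D(T) = 0
Q = -1/48801 (Q = 1/(-48344 - 457) = 1/(-48801) = -1/48801 ≈ -2.0491e-5)
Q + ((83685 - 1*(-54605)) + D(-107))*(-138919 - 136592) = -1/48801 + ((83685 - 1*(-54605)) + 0)*(-138919 - 136592) = -1/48801 + ((83685 + 54605) + 0)*(-275511) = -1/48801 + (138290 + 0)*(-275511) = -1/48801 + 138290*(-275511) = -1/48801 - 38100416190 = -1859338410488191/48801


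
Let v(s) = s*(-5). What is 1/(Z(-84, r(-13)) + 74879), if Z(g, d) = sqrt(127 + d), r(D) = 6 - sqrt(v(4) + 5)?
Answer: 1/(74879 + sqrt(133 - I*sqrt(15))) ≈ 1.3353e-5 + 3.0e-11*I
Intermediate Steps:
v(s) = -5*s
r(D) = 6 - I*sqrt(15) (r(D) = 6 - sqrt(-5*4 + 5) = 6 - sqrt(-20 + 5) = 6 - sqrt(-15) = 6 - I*sqrt(15))
1/(Z(-84, r(-13)) + 74879) = 1/(sqrt(127 + (6 - I*sqrt(15))) + 74879) = 1/(sqrt(133 - I*sqrt(15)) + 74879) = 1/(74879 + sqrt(133 - I*sqrt(15)))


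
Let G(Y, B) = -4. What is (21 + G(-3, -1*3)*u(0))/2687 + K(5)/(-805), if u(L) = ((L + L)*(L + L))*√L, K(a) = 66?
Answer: -160437/2163035 ≈ -0.074172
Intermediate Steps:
u(L) = 4*L^(5/2) (u(L) = ((2*L)*(2*L))*√L = (4*L²)*√L = 4*L^(5/2))
(21 + G(-3, -1*3)*u(0))/2687 + K(5)/(-805) = (21 - 16*0^(5/2))/2687 + 66/(-805) = (21 - 16*0)*(1/2687) + 66*(-1/805) = (21 - 4*0)*(1/2687) - 66/805 = (21 + 0)*(1/2687) - 66/805 = 21*(1/2687) - 66/805 = 21/2687 - 66/805 = -160437/2163035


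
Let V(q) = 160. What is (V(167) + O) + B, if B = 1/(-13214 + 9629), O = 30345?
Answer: 109360424/3585 ≈ 30505.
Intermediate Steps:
B = -1/3585 (B = 1/(-3585) = -1/3585 ≈ -0.00027894)
(V(167) + O) + B = (160 + 30345) - 1/3585 = 30505 - 1/3585 = 109360424/3585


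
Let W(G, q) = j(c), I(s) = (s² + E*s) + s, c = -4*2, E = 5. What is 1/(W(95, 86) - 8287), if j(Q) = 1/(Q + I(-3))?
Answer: -17/140880 ≈ -0.00012067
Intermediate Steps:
c = -8
I(s) = s² + 6*s (I(s) = (s² + 5*s) + s = s² + 6*s)
j(Q) = 1/(-9 + Q) (j(Q) = 1/(Q - 3*(6 - 3)) = 1/(Q - 3*3) = 1/(Q - 9) = 1/(-9 + Q))
W(G, q) = -1/17 (W(G, q) = 1/(-9 - 8) = 1/(-17) = -1/17)
1/(W(95, 86) - 8287) = 1/(-1/17 - 8287) = 1/(-140880/17) = -17/140880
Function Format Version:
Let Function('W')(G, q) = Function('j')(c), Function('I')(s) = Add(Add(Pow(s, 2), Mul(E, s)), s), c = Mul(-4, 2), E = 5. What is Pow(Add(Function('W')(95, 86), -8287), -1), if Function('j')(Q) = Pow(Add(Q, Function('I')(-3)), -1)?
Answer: Rational(-17, 140880) ≈ -0.00012067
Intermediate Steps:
c = -8
Function('I')(s) = Add(Pow(s, 2), Mul(6, s)) (Function('I')(s) = Add(Add(Pow(s, 2), Mul(5, s)), s) = Add(Pow(s, 2), Mul(6, s)))
Function('j')(Q) = Pow(Add(-9, Q), -1) (Function('j')(Q) = Pow(Add(Q, Mul(-3, Add(6, -3))), -1) = Pow(Add(Q, Mul(-3, 3)), -1) = Pow(Add(Q, -9), -1) = Pow(Add(-9, Q), -1))
Function('W')(G, q) = Rational(-1, 17) (Function('W')(G, q) = Pow(Add(-9, -8), -1) = Pow(-17, -1) = Rational(-1, 17))
Pow(Add(Function('W')(95, 86), -8287), -1) = Pow(Add(Rational(-1, 17), -8287), -1) = Pow(Rational(-140880, 17), -1) = Rational(-17, 140880)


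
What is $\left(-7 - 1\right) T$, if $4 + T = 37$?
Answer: $-264$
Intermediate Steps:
$T = 33$ ($T = -4 + 37 = 33$)
$\left(-7 - 1\right) T = \left(-7 - 1\right) 33 = \left(-8\right) 33 = -264$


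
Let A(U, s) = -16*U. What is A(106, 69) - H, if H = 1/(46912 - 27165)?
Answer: -33490913/19747 ≈ -1696.0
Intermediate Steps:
H = 1/19747 ≈ 5.0641e-5
A(106, 69) - H = -16*106 - 1*1/19747 = -1696 - 1/19747 = -33490913/19747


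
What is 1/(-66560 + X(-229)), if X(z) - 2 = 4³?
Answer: -1/66494 ≈ -1.5039e-5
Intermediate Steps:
X(z) = 66 (X(z) = 2 + 4³ = 2 + 64 = 66)
1/(-66560 + X(-229)) = 1/(-66560 + 66) = 1/(-66494) = -1/66494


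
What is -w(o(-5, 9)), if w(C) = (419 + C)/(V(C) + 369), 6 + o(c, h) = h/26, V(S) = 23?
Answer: -10747/10192 ≈ -1.0545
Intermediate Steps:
o(c, h) = -6 + h/26
w(C) = 419/392 + C/392 (w(C) = (419 + C)/(23 + 369) = (419 + C)/392 = (419 + C)*(1/392) = 419/392 + C/392)
-w(o(-5, 9)) = -(419/392 + (-6 + (1/26)*9)/392) = -(419/392 + (-6 + 9/26)/392) = -(419/392 + (1/392)*(-147/26)) = -(419/392 - 3/208) = -1*10747/10192 = -10747/10192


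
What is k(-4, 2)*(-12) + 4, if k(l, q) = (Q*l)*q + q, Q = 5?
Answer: 460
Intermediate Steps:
k(l, q) = q + 5*l*q (k(l, q) = (5*l)*q + q = 5*l*q + q = q + 5*l*q)
k(-4, 2)*(-12) + 4 = (2*(1 + 5*(-4)))*(-12) + 4 = (2*(1 - 20))*(-12) + 4 = (2*(-19))*(-12) + 4 = -38*(-12) + 4 = 456 + 4 = 460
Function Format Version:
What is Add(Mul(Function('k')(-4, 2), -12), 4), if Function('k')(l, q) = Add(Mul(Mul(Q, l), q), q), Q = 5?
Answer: 460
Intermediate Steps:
Function('k')(l, q) = Add(q, Mul(5, l, q)) (Function('k')(l, q) = Add(Mul(Mul(5, l), q), q) = Add(Mul(5, l, q), q) = Add(q, Mul(5, l, q)))
Add(Mul(Function('k')(-4, 2), -12), 4) = Add(Mul(Mul(2, Add(1, Mul(5, -4))), -12), 4) = Add(Mul(Mul(2, Add(1, -20)), -12), 4) = Add(Mul(Mul(2, -19), -12), 4) = Add(Mul(-38, -12), 4) = Add(456, 4) = 460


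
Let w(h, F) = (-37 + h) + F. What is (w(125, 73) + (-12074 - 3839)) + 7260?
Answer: -8492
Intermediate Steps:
w(h, F) = -37 + F + h
(w(125, 73) + (-12074 - 3839)) + 7260 = ((-37 + 73 + 125) + (-12074 - 3839)) + 7260 = (161 - 15913) + 7260 = -15752 + 7260 = -8492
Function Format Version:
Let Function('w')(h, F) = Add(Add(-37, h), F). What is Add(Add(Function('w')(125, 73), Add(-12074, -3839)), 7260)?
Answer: -8492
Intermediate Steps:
Function('w')(h, F) = Add(-37, F, h)
Add(Add(Function('w')(125, 73), Add(-12074, -3839)), 7260) = Add(Add(Add(-37, 73, 125), Add(-12074, -3839)), 7260) = Add(Add(161, -15913), 7260) = Add(-15752, 7260) = -8492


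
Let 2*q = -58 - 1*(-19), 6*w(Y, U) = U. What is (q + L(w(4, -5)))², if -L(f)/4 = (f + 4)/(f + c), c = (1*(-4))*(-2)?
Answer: 3345241/7396 ≈ 452.30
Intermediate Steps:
w(Y, U) = U/6
c = 8 (c = -4*(-2) = 8)
q = -39/2 (q = (-58 - 1*(-19))/2 = (-58 + 19)/2 = (½)*(-39) = -39/2 ≈ -19.500)
L(f) = -4*(4 + f)/(8 + f) (L(f) = -4*(f + 4)/(f + 8) = -4*(4 + f)/(8 + f))
(q + L(w(4, -5)))² = (-39/2 + 4*(-4 - (-5)/6)/(8 + (⅙)*(-5)))² = (-39/2 + 4*(-4 - 1*(-⅚))/(8 - ⅚))² = (-39/2 + 4*(-4 + ⅚)/(43/6))² = (-39/2 + 4*(6/43)*(-19/6))² = (-39/2 - 76/43)² = (-1829/86)² = 3345241/7396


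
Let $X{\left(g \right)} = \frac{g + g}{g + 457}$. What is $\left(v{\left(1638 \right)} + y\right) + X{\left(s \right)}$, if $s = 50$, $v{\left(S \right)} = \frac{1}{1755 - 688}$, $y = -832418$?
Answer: $- \frac{450312225835}{540969} \approx -8.3242 \cdot 10^{5}$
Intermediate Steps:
$v{\left(S \right)} = \frac{1}{1067}$
$X{\left(g \right)} = \frac{2 g}{457 + g}$
$\left(v{\left(1638 \right)} + y\right) + X{\left(s \right)} = \left(\frac{1}{1067} - 832418\right) + 2 \cdot 50 \frac{1}{457 + 50} = - \frac{888190005}{1067} + 2 \cdot 50 \cdot \frac{1}{507} = - \frac{888190005}{1067} + \frac{100}{507} = - \frac{450312225835}{540969}$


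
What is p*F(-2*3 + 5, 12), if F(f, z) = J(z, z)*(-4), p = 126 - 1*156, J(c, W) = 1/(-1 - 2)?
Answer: -40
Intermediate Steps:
J(c, W) = -⅓ (J(c, W) = 1/(-3) = -⅓)
p = -30 (p = 126 - 156 = -30)
F(f, z) = 4/3 (F(f, z) = -⅓*(-4) = 4/3)
p*F(-2*3 + 5, 12) = -30*4/3 = -40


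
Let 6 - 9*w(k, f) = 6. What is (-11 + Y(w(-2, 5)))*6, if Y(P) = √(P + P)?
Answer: -66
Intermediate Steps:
w(k, f) = 0 (w(k, f) = ⅔ - ⅑*6 = ⅔ - ⅔ = 0)
Y(P) = √2*√P (Y(P) = √(2*P) = √2*√P)
(-11 + Y(w(-2, 5)))*6 = (-11 + √2*√0)*6 = (-11 + √2*0)*6 = (-11 + 0)*6 = -11*6 = -66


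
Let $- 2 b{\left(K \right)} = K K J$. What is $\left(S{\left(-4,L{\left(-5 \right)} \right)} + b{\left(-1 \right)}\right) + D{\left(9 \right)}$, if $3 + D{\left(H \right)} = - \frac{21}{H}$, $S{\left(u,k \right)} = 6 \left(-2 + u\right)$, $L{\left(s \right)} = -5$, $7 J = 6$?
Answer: $- \frac{877}{21} \approx -41.762$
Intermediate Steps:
$J = \frac{6}{7}$ ($J = \frac{1}{7} \cdot 6 = \frac{6}{7} \approx 0.85714$)
$b{\left(K \right)} = - \frac{3 K^{2}}{7}$ ($b{\left(K \right)} = - \frac{K K \frac{6}{7}}{2} = - \frac{K^{2} \cdot \frac{6}{7}}{2} = - \frac{\frac{6}{7} K^{2}}{2} = - \frac{3 K^{2}}{7}$)
$S{\left(u,k \right)} = -12 + 6 u$
$D{\left(H \right)} = -3 - \frac{21}{H}$
$\left(S{\left(-4,L{\left(-5 \right)} \right)} + b{\left(-1 \right)}\right) + D{\left(9 \right)} = \left(\left(-12 + 6 \left(-4\right)\right) - \frac{3 \left(-1\right)^{2}}{7}\right) - \left(3 + \frac{21}{9}\right) = \left(\left(-12 - 24\right) - \frac{3}{7}\right) - \frac{16}{3} = \left(-36 - \frac{3}{7}\right) - \frac{16}{3} = - \frac{255}{7} - \frac{16}{3} = - \frac{877}{21}$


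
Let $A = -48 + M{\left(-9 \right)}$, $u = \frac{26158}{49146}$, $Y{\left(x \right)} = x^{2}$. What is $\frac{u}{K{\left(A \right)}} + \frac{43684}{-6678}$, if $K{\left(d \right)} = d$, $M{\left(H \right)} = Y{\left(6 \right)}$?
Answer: $- \frac{80053733}{12155444} \approx -6.5858$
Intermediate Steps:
$M{\left(H \right)} = 36$ ($M{\left(H \right)} = 6^{2} = 36$)
$u = \frac{13079}{24573}$ ($u = 26158 \cdot \frac{1}{49146} = \frac{13079}{24573} \approx 0.53225$)
$A = -12$ ($A = -48 + 36 = -12$)
$\frac{u}{K{\left(A \right)}} + \frac{43684}{-6678} = \frac{13079}{24573 \left(-12\right)} + \frac{43684}{-6678} = \frac{13079}{24573} \left(- \frac{1}{12}\right) + 43684 \left(- \frac{1}{6678}\right) = - \frac{13079}{294876} - \frac{21842}{3339} = - \frac{80053733}{12155444}$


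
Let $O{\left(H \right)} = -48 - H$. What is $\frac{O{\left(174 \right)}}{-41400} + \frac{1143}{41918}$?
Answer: $\frac{4718833}{144617100} \approx 0.03263$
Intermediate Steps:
$\frac{O{\left(174 \right)}}{-41400} + \frac{1143}{41918} = \frac{-48 - 174}{-41400} + \frac{1143}{41918} = \left(-48 - 174\right) \left(- \frac{1}{41400}\right) + 1143 \cdot \frac{1}{41918} = \left(-222\right) \left(- \frac{1}{41400}\right) + \frac{1143}{41918} = \frac{37}{6900} + \frac{1143}{41918} = \frac{4718833}{144617100}$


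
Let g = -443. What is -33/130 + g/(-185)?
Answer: 10297/4810 ≈ 2.1407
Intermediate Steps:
-33/130 + g/(-185) = -33/130 - 443/(-185) = -33*1/130 - 443*(-1/185) = -33/130 + 443/185 = 10297/4810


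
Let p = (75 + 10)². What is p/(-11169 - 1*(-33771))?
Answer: 7225/22602 ≈ 0.31966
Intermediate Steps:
p = 7225 (p = 85² = 7225)
p/(-11169 - 1*(-33771)) = 7225/(-11169 - 1*(-33771)) = 7225/(-11169 + 33771) = 7225/22602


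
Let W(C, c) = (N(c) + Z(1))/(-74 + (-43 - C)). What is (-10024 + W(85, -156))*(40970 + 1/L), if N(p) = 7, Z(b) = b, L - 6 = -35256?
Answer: -243690153896262/593375 ≈ -4.1068e+8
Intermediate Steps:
L = -35250 (L = 6 - 35256 = -35250)
W(C, c) = 8/(-117 - C) (W(C, c) = (7 + 1)/(-74 + (-43 - C)) = 8/(-117 - C))
(-10024 + W(85, -156))*(40970 + 1/L) = (-10024 - 8/(117 + 85))*(40970 + 1/(-35250)) = (-10024 - 8/202)*(40970 - 1/35250) = (-10024 - 8*1/202)*(1444192499/35250) = (-10024 - 4/101)*(1444192499/35250) = -1012428/101*1444192499/35250 = -243690153896262/593375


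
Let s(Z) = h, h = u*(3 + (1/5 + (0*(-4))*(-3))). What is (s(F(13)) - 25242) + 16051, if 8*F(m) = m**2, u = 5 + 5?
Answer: -9159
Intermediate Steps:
u = 10
h = 32 (h = 10*(3 + (1/5 + (0*(-4))*(-3))) = 10*(3 + (1/5 + 0*(-3))) = 10*(3 + (1/5 + 0)) = 10*(3 + 1/5) = 10*(16/5) = 32)
F(m) = m**2/8
s(Z) = 32
(s(F(13)) - 25242) + 16051 = (32 - 25242) + 16051 = -25210 + 16051 = -9159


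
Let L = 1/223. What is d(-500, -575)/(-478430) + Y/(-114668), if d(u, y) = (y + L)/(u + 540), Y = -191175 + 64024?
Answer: 33915234457827/30584790766300 ≈ 1.1089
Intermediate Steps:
L = 1/223 ≈ 0.0044843
Y = -127151
d(u, y) = (1/223 + y)/(540 + u) (d(u, y) = (y + 1/223)/(u + 540) = (1/223 + y)/(540 + u))
d(-500, -575)/(-478430) + Y/(-114668) = ((1/223 - 575)/(540 - 500))/(-478430) - 127151/(-114668) = (-128224/223/40)*(-1/478430) - 127151*(-1/114668) = ((1/40)*(-128224/223))*(-1/478430) + 127151/114668 = -16028/1115*(-1/478430) + 127151/114668 = 8014/266724725 + 127151/114668 = 33915234457827/30584790766300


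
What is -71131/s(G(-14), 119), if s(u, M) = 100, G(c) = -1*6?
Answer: -71131/100 ≈ -711.31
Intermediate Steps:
G(c) = -6
-71131/s(G(-14), 119) = -71131/100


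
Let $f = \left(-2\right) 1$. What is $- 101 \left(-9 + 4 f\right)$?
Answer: $1717$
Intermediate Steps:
$f = -2$
$- 101 \left(-9 + 4 f\right) = - 101 \left(-9 + 4 \left(-2\right)\right) = - 101 \left(-9 - 8\right) = \left(-101\right) \left(-17\right) = 1717$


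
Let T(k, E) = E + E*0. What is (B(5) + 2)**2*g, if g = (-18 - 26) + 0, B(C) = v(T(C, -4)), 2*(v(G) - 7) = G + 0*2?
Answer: -2156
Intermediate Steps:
T(k, E) = E (T(k, E) = E + 0 = E)
v(G) = 7 + G/2 (v(G) = 7 + (G + 0*2)/2 = 7 + (G + 0)/2 = 7 + G/2)
B(C) = 5 (B(C) = 7 + (1/2)*(-4) = 7 - 2 = 5)
g = -44 (g = -44 + 0 = -44)
(B(5) + 2)**2*g = (5 + 2)**2*(-44) = 7**2*(-44) = 49*(-44) = -2156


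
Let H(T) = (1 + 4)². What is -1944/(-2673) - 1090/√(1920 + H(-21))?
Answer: 8/11 - 218*√1945/389 ≈ -23.988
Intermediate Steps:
H(T) = 25 (H(T) = 5² = 25)
-1944/(-2673) - 1090/√(1920 + H(-21)) = -1944/(-2673) - 1090/√(1920 + 25) = -1944*(-1/2673) - 1090*√1945/1945 = 8/11 - 218*√1945/389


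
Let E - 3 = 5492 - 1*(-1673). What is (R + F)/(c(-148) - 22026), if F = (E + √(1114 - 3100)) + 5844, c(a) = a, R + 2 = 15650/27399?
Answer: -178238320/303772713 - I*√1986/22174 ≈ -0.58675 - 0.0020098*I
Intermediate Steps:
R = -39148/27399 (R = -2 + 15650/27399 = -39148/27399 ≈ -1.4288)
E = 7168 (E = 3 + (5492 - 1*(-1673)) = 3 + (5492 + 1673) = 3 + 7165 = 7168)
F = 13012 + I*√1986 (F = (7168 + √(1114 - 3100)) + 5844 = (7168 + √(-1986)) + 5844 = (7168 + I*√1986) + 5844 = 13012 + I*√1986 ≈ 13012.0 + 44.565*I)
(R + F)/(c(-148) - 22026) = (-39148/27399 + (13012 + I*√1986))/(-148 - 22026) = (356476640/27399 + I*√1986)/(-22174) = (356476640/27399 + I*√1986)*(-1/22174) = -178238320/303772713 - I*√1986/22174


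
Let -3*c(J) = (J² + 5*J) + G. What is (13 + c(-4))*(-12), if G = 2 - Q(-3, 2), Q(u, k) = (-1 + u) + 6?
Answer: -172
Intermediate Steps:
Q(u, k) = 5 + u
G = 0 (G = 2 - (5 - 3) = 2 - 1*2 = 2 - 2 = 0)
c(J) = -5*J/3 - J²/3 (c(J) = -((J² + 5*J) + 0)/3 = -(J² + 5*J)/3 = -5*J/3 - J²/3)
(13 + c(-4))*(-12) = (13 + (⅓)*(-4)*(-5 - 1*(-4)))*(-12) = (13 + (⅓)*(-4)*(-5 + 4))*(-12) = (13 + (⅓)*(-4)*(-1))*(-12) = (13 + 4/3)*(-12) = (43/3)*(-12) = -172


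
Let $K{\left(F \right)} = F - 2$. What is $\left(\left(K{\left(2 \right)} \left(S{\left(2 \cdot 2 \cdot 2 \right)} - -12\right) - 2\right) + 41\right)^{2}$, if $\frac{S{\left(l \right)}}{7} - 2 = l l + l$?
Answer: $1521$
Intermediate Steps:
$K{\left(F \right)} = -2 + F$
$S{\left(l \right)} = 14 + 7 l + 7 l^{2}$ ($S{\left(l \right)} = 14 + 7 \left(l l + l\right) = 14 + 7 \left(l^{2} + l\right) = 14 + 7 \left(l + l^{2}\right) = 14 + \left(7 l + 7 l^{2}\right) = 14 + 7 l + 7 l^{2}$)
$\left(\left(K{\left(2 \right)} \left(S{\left(2 \cdot 2 \cdot 2 \right)} - -12\right) - 2\right) + 41\right)^{2} = \left(\left(\left(-2 + 2\right) \left(\left(14 + 7 \cdot 2 \cdot 2 \cdot 2 + 7 \left(2 \cdot 2 \cdot 2\right)^{2}\right) - -12\right) - 2\right) + 41\right)^{2} = \left(\left(0 \left(\left(14 + 7 \cdot 4 \cdot 2 + 7 \left(4 \cdot 2\right)^{2}\right) + 12\right) - 2\right) + 41\right)^{2} = \left(\left(0 \left(\left(14 + 7 \cdot 8 + 7 \cdot 8^{2}\right) + 12\right) - 2\right) + 41\right)^{2} = \left(\left(0 \left(\left(14 + 56 + 7 \cdot 64\right) + 12\right) - 2\right) + 41\right)^{2} = \left(\left(0 \left(\left(14 + 56 + 448\right) + 12\right) - 2\right) + 41\right)^{2} = \left(\left(0 \left(518 + 12\right) - 2\right) + 41\right)^{2} = \left(\left(0 \cdot 530 - 2\right) + 41\right)^{2} = \left(\left(0 - 2\right) + 41\right)^{2} = \left(-2 + 41\right)^{2} = 39^{2} = 1521$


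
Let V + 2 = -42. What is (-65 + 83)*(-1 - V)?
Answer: 774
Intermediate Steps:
V = -44 (V = -2 - 42 = -44)
(-65 + 83)*(-1 - V) = (-65 + 83)*(-1 - 1*(-44)) = 18*(-1 + 44) = 18*43 = 774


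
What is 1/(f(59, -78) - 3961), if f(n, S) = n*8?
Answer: -1/3489 ≈ -0.00028661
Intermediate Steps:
f(n, S) = 8*n
1/(f(59, -78) - 3961) = 1/(8*59 - 3961) = 1/(472 - 3961) = 1/(-3489) = -1/3489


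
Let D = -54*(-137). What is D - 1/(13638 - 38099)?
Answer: 180962479/24461 ≈ 7398.0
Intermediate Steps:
D = 7398
D - 1/(13638 - 38099) = 7398 - 1/(13638 - 38099) = 7398 - 1/(-24461) = 7398 - 1*(-1/24461) = 7398 + 1/24461 = 180962479/24461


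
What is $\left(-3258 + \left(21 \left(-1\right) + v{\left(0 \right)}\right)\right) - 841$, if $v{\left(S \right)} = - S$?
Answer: $-4120$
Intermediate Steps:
$\left(-3258 + \left(21 \left(-1\right) + v{\left(0 \right)}\right)\right) - 841 = \left(-3258 + \left(21 \left(-1\right) - 0\right)\right) - 841 = \left(-3258 + \left(-21 + 0\right)\right) - 841 = \left(-3258 - 21\right) - 841 = -3279 - 841 = -4120$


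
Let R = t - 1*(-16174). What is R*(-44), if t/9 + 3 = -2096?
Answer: 119548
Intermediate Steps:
t = -18891 (t = -27 + 9*(-2096) = -27 - 18864 = -18891)
R = -2717 (R = -18891 - 1*(-16174) = -18891 + 16174 = -2717)
R*(-44) = -2717*(-44) = 119548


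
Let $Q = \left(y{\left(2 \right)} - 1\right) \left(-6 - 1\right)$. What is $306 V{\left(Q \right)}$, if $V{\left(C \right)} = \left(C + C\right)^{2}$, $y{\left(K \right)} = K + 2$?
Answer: $539784$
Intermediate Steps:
$y{\left(K \right)} = 2 + K$
$Q = -21$ ($Q = \left(\left(2 + 2\right) - 1\right) \left(-6 - 1\right) = \left(4 - 1\right) \left(-7\right) = 3 \left(-7\right) = -21$)
$V{\left(C \right)} = 4 C^{2}$ ($V{\left(C \right)} = \left(2 C\right)^{2} = 4 C^{2}$)
$306 V{\left(Q \right)} = 306 \cdot 4 \left(-21\right)^{2} = 306 \cdot 4 \cdot 441 = 306 \cdot 1764 = 539784$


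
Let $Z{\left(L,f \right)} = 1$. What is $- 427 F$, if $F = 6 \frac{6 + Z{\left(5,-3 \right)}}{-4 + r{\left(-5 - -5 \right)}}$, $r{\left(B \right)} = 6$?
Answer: $-8967$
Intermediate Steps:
$F = 21$ ($F = 6 \frac{6 + 1}{-4 + 6} = 6 \cdot \frac{7}{2} = 21$)
$- 427 F = \left(-427\right) 21 = -8967$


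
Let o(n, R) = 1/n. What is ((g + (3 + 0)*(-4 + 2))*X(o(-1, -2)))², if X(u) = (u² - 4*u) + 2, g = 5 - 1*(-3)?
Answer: 196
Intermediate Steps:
g = 8 (g = 5 + 3 = 8)
X(u) = 2 + u² - 4*u
((g + (3 + 0)*(-4 + 2))*X(o(-1, -2)))² = ((8 + (3 + 0)*(-4 + 2))*(2 + (1/(-1))² - 4/(-1)))² = ((8 + 3*(-2))*(2 + (-1)² - 4*(-1)))² = ((8 - 6)*(2 + 1 + 4))² = (2*7)² = 14² = 196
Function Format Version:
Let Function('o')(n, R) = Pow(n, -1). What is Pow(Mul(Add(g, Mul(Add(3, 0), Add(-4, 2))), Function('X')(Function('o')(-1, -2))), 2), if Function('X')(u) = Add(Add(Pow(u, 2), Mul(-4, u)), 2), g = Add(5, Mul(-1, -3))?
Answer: 196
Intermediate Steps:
g = 8 (g = Add(5, 3) = 8)
Function('X')(u) = Add(2, Pow(u, 2), Mul(-4, u))
Pow(Mul(Add(g, Mul(Add(3, 0), Add(-4, 2))), Function('X')(Function('o')(-1, -2))), 2) = Pow(Mul(Add(8, Mul(Add(3, 0), Add(-4, 2))), Add(2, Pow(Pow(-1, -1), 2), Mul(-4, Pow(-1, -1)))), 2) = Pow(Mul(Add(8, Mul(3, -2)), Add(2, Pow(-1, 2), Mul(-4, -1))), 2) = Pow(Mul(Add(8, -6), Add(2, 1, 4)), 2) = Pow(Mul(2, 7), 2) = Pow(14, 2) = 196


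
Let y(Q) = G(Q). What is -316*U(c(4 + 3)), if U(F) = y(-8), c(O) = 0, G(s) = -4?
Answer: 1264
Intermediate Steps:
y(Q) = -4
U(F) = -4
-316*U(c(4 + 3)) = -316*(-4) = 1264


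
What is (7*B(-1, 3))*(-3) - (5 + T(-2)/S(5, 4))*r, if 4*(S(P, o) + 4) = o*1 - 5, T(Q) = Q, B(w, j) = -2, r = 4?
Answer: 342/17 ≈ 20.118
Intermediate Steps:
S(P, o) = -21/4 + o/4 (S(P, o) = -4 + (o*1 - 5)/4 = -4 + (o - 5)/4 = -4 + (-5 + o)/4 = -4 + (-5/4 + o/4) = -21/4 + o/4)
(7*B(-1, 3))*(-3) - (5 + T(-2)/S(5, 4))*r = (7*(-2))*(-3) - (5 - 2/(-21/4 + (¼)*4))*4 = -14*(-3) - (5 - 2/(-21/4 + 1))*4 = 42 - (5 - 2/(-17/4))*4 = 42 - (5 - 2*(-4/17))*4 = 42 - (5 + 8/17)*4 = 42 - 93*4/17 = 42 - 1*372/17 = 42 - 372/17 = 342/17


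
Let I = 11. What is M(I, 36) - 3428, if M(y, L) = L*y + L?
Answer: -2996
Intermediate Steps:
M(y, L) = L + L*y
M(I, 36) - 3428 = 36*(1 + 11) - 3428 = 36*12 - 3428 = 432 - 3428 = -2996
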